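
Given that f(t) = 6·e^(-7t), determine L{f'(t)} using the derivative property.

f(0) = 6, F(s) = 6/(s+7). L{f'(t)} = s·F(s) - f(0) = 6s/(s+7) - 6 = (6s - 6(s+7))/(s+7) = -42/(s+7)

Final answer: -42/(s+7)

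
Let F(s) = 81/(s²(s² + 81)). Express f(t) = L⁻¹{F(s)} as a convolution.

81/(s²(s² + 81)) = (1/s²)·(81/(s² + 81)) = L{t}·L{9·sin(9t)}. So f(t) = t*(9·sin(9t)) = ∫₀ᵗ 9τ·sin(9(t-τ)) dτ

Final answer: ∫₀ᵗ 9τ·sin(9(t-τ)) dτ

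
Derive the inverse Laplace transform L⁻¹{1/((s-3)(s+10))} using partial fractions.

Decompose: A/(s-3) + B/(s+10). A = 1/13, B = -1/13. f(t) = (e^(3t) - e^(-10t))/13

Final answer: (e^(3t) - e^(-10t))/13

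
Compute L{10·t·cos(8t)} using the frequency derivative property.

L{cos(8t)} = s/(s² + 64). Derivative: d/ds[s/(s² + 64)] = [(s² + 64) - s·2s]/(s² + 64)² = (64 - s²)/(s² + 64)². So L{t·cos(8t)} = -F'(s) = (s² - 64)/(s² + 64)². Then L{10·t·cos(8t)} = 10·(s² - 64)/(s² + 64)²

Final answer: 10·(s² - 64)/(s² + 64)²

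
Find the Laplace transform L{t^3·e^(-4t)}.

L{t^n·e^(at)} = n!/(s-a)^(n+1), so L{t^3·e^(-4t)} = 6/(s+4)^4

Final answer: 6/(s+4)^4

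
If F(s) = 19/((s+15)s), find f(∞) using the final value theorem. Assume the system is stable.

f(∞) = lim_{s→0} sF(s) = lim_{s→0} 19/(s+15) = 19/15

Final answer: 19/15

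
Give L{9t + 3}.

L{9t + 3} = 9·L{t} + 3·L{1} = 9/s² + 3/s

Final answer: 9/s² + 3/s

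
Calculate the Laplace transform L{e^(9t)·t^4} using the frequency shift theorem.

L{e^(at)·t^n} = n!/(s-a)^(n+1), so L{e^(9t)·t^4} = 24/(s-9)^5

Final answer: 24/(s-9)^5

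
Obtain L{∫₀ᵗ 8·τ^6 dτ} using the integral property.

L{∫₀ᵗ f(τ)dτ} = F(s)/s with f(t) = 8t^6. F(s) = 5760/s^7, so L{∫₀ᵗ 8·τ^6 dτ} = (5760/s^7)/s = 5760/s^8. (Check: ∫₀ᵗ 8·τ^6 dτ = 8t^7/7.)

Final answer: 5760/s^8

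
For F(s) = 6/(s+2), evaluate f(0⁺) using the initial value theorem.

f(0⁺) = lim_{s→∞} s·6/(s+2) = lim_{s→∞} 6s/(s+2) = 6

Final answer: 6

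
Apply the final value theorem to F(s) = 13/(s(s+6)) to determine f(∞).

f(∞) = lim_{s→0} s·13/(s(s+6)) = lim_{s→0} 13/(s+6) = 13/6 = 13/6

Final answer: 13/6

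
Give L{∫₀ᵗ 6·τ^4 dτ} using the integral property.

L{∫₀ᵗ f(τ)dτ} = F(s)/s with f(t) = 6t^4. F(s) = 144/s^5, so L{∫₀ᵗ 6·τ^4 dτ} = (144/s^5)/s = 144/s^6. (Check: ∫₀ᵗ 6·τ^4 dτ = 6t^5/5.)

Final answer: 144/s^6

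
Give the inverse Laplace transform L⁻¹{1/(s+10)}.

L⁻¹{1/(s-a)} = e^(at), so L⁻¹{1/(s+10)} = e^(-10t)

Final answer: e^(-10t)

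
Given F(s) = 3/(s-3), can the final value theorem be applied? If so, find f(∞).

sF(s) = 3s/(s-3) has a pole at s = 3 in the right half-plane. Theorem does NOT apply (unstable system; f(t) = 3·e^(3t) grows without bound).

Final answer: Not applicable (unstable)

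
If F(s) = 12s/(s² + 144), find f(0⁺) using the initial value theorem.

f(0⁺) = lim_{s→∞} s·12s/(s² + 144) = lim_{s→∞} 12s²/(s² + 144) = 12

Final answer: 12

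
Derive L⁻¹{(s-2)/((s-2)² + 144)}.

Using frequency shift: L⁻¹{(s-a)/((s-a)² + b²)} = e^(at)cos(bt). Here a=2, b=12

Final answer: e^(2t)·cos(12t)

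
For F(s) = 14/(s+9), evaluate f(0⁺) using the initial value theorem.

f(0⁺) = lim_{s→∞} s·14/(s+9) = lim_{s→∞} 14s/(s+9) = 14

Final answer: 14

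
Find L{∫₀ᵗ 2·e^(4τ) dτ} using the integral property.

L{∫₀ᵗ f(τ)dτ} = F(s)/s with F(s) = 2/(s-4), so L{∫₀ᵗ 2·e^(4τ) dτ} = 2/(s(s-4))

Final answer: 2/(s(s-4))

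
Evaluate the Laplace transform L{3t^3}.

L{3t^3} = 3 · L{t^3} = 3 · 6/s^4 = 18/s^4

Final answer: 18/s^4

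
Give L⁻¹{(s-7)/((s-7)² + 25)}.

Using frequency shift: L⁻¹{(s-a)/((s-a)² + b²)} = e^(at)cos(bt). Here a=7, b=5

Final answer: e^(7t)·cos(5t)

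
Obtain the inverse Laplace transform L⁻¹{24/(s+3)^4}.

L⁻¹{n!/(s-a)^(n+1)} = t^n·e^(at) with n=3, a=-3. So L⁻¹{6/(s+3)^4} = t^3·e^(-3t), and L⁻¹{24/(s+3)^4} = (24/6)·t^3·e^(-3t) = 4·t^3·e^(-3t)

Final answer: 4·t^3·e^(-3t)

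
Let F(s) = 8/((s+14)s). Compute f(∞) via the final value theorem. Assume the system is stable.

f(∞) = lim_{s→0} sF(s) = lim_{s→0} 8/(s+14) = 4/7

Final answer: 4/7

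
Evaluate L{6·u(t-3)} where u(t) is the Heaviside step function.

L{u(t-a)} = e^(-as)/s. Here a=3, so L{u(t-3)} = e^(-3s)/s, and L{6·u(t-3)} = 6·e^(-3s)/s

Final answer: 6·e^(-3s)/s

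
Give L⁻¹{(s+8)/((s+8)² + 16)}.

Using frequency shift: L⁻¹{(s-a)/((s-a)² + b²)} = e^(at)cos(bt). Here a=-8, b=4

Final answer: e^(-8t)·cos(4t)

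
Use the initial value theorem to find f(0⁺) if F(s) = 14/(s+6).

f(0⁺) = lim_{s→∞} s·14/(s+6) = lim_{s→∞} 14s/(s+6) = 14

Final answer: 14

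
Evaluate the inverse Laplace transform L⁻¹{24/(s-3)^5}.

L⁻¹{n!/(s-a)^(n+1)} = t^n·e^(at) with n=4, a=3. So L⁻¹{24/(s-3)^5} = t^4·e^(3t)

Final answer: t^4·e^(3t)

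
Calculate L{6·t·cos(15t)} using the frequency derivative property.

L{cos(15t)} = s/(s² + 225). Derivative: d/ds[s/(s² + 225)] = [(s² + 225) - s·2s]/(s² + 225)² = (225 - s²)/(s² + 225)². So L{t·cos(15t)} = -F'(s) = (s² - 225)/(s² + 225)². Then L{6·t·cos(15t)} = 6·(s² - 225)/(s² + 225)²

Final answer: 6·(s² - 225)/(s² + 225)²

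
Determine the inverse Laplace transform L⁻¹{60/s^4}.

L⁻¹{n!/s^(n+1)} = t^n with n=3. So L⁻¹{6/s^4} = t^3, and L⁻¹{60/s^4} = (60/6)·t^3 = 10·t^3

Final answer: 10·t^3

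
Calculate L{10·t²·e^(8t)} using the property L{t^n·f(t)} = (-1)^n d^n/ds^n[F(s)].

L{e^(8t)} = 1/(s-8). d/ds[1/(s-8)] = -1/(s-8)². d²/ds²[1/(s-8)] = 2/(s-8)³. So L{t²·e^(8t)} = (-1)² · 2/(s-8)³ = 2/(s-8)³. Then L{10·t²·e^(8t)} = 10·2/(s-8)³ = 20/(s-8)³

Final answer: 20/(s-8)³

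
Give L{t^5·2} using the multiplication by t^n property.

L{2} = 2/s. d^1/ds^1[1/s] = -1/s². d^2/ds^2[1/s] = 2/s^3. d^3/ds^3[1/s] = -6/s^4. d^4/ds^4[1/s] = 24/s^5. d^5/ds^5[1/s] = -120/s^6. So L{t^5} = (-1)^{5}·-120/s^6 = 120/s^6. Then L{t^5·2} = 2·120/s^6 = 240/s^6

Final answer: 240/s^6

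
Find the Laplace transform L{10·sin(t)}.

L{sin(ωt)} = ω/(s² + ω²), so L{sin(t)} = 1/(s² + 1). Then L{10·sin(t)} = 10·1/(s² + 1) = 10/(s² + 1)

Final answer: 10/(s² + 1)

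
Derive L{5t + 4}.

L{5t + 4} = 5·L{t} + 4·L{1} = 5/s² + 4/s

Final answer: 5/s² + 4/s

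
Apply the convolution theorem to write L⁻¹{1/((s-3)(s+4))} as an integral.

1/((s-3)(s+4)) = (1/(s-3))·(1/(s+4)) = L{e^(3t)}·L{e^(-4t)}. So f(t) = e^(3t)*e^(-4t) = ∫₀ᵗ e^(3τ)·e^(-4(t-τ)) dτ

Final answer: ∫₀ᵗ e^(3τ)·e^(-4(t-τ)) dτ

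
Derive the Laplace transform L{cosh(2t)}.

L{cosh(ωt)} = s/(s² - ω²), so L{cosh(2t)} = s/(s² - 4)

Final answer: s/(s² - 4)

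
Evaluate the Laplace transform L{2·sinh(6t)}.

L{sinh(ωt)} = ω/(s² - ω²), so L{sinh(6t)} = 6/(s² - 36). Then L{2·sinh(6t)} = 2·6/(s² - 36) = 12/(s² - 36)

Final answer: 12/(s² - 36)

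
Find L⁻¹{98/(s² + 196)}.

This is the form c·a/(s² + a²) with a = 14, c = 7. L⁻¹ = 7·sin(14t)

Final answer: 7·sin(14t)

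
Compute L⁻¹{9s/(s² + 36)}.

This is the form c·s/(s² + a²) with a = 6, c = 9. L⁻¹ = 9·cos(6t)

Final answer: 9·cos(6t)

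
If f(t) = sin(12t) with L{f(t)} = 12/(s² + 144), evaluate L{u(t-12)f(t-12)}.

Time shift theorem: L{u(t-a)f(t-a)} = e^(-as)F(s). Here a=12, F(s) = 12/(s² + 144), so L{u(t-12)f(t-12)} = e^(-12s)·12/(s² + 144)

Final answer: e^(-12s)·12/(s² + 144)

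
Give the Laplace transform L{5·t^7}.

L{t^n} = n!/s^(n+1), so L{t^7} = 5040/s^8. Then L{5·t^7} = 5·5040/s^8 = 25200/s^8

Final answer: 25200/s^8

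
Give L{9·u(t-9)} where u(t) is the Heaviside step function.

L{u(t-a)} = e^(-as)/s. Here a=9, so L{u(t-9)} = e^(-9s)/s, and L{9·u(t-9)} = 9·e^(-9s)/s

Final answer: 9·e^(-9s)/s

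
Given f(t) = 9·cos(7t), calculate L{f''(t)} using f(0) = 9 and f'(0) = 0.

F(s) = 9s/(s² + 49). L{f''(t)} = s²F(s) - sf(0) - f'(0) = 9s³/(s² + 49) - 9s = (9s³ - 9s(s² + 49))/(s² + 49) = -441s/(s² + 49)

Final answer: -441s/(s² + 49)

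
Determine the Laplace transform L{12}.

L{12} = 12 · L{1} = 12/s

Final answer: 12/s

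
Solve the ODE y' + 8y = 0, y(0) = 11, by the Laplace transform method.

L{y'} + 8L{y} = 0. sY - 11 + 8Y = 0. Y(s+8) = 11. Y = 11/(s+8)

Final answer: y(t) = 11e^(-8t)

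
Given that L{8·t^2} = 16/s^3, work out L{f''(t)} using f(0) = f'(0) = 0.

L{f''(t)} = s²F(s) - sf(0) - f'(0) = s²·16/s^3 - 0 - 0 = 16/s

Final answer: 16/s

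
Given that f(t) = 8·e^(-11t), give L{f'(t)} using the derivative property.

f(0) = 8, F(s) = 8/(s+11). L{f'(t)} = s·F(s) - f(0) = 8s/(s+11) - 8 = (8s - 8(s+11))/(s+11) = -88/(s+11)

Final answer: -88/(s+11)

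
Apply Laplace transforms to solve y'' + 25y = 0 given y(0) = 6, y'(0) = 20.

L{y''} + 25L{y} = 0. s²Y - 6s - 20 + 25Y = 0. Y(s² + 25) = 6s + 20. Y = (6s + 20)/(s² + 25). Inverting: y(t) = 6cos(5t) + 4sin(5t)

Final answer: y(t) = 6cos(5t) + 4sin(5t)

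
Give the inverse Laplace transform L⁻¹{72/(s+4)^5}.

L⁻¹{n!/(s-a)^(n+1)} = t^n·e^(at) with n=4, a=-4. So L⁻¹{24/(s+4)^5} = t^4·e^(-4t), and L⁻¹{72/(s+4)^5} = (72/24)·t^4·e^(-4t) = 3·t^4·e^(-4t)

Final answer: 3·t^4·e^(-4t)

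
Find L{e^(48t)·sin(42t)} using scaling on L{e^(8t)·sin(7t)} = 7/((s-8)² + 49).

Scaling with a=6: L{e^(48t)·sin(42t)} = (1/6) · 7/((s/6-8)² + 49). Simplifying: 42/((s-48)² + 1764)

Final answer: 42/((s-48)² + 1764)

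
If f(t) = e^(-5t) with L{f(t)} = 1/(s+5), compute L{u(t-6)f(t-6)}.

Time shift theorem: L{u(t-a)f(t-a)} = e^(-as)F(s). Here a=6, F(s) = 1/(s+5), so L{u(t-6)f(t-6)} = e^(-6s)·1/(s+5)

Final answer: e^(-6s)·1/(s+5)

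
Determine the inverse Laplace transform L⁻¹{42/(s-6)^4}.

L⁻¹{n!/(s-a)^(n+1)} = t^n·e^(at) with n=3, a=6. So L⁻¹{6/(s-6)^4} = t^3·e^(6t), and L⁻¹{42/(s-6)^4} = (42/6)·t^3·e^(6t) = 7·t^3·e^(6t)

Final answer: 7·t^3·e^(6t)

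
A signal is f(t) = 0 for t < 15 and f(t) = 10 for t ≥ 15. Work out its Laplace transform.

f(t) = 10·u(t-15). L{u(t-15)} = e^(-15s)/s, so L{f(t)} = 10·e^(-15s)/s

Final answer: 10·e^(-15s)/s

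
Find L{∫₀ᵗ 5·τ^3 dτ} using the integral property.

L{∫₀ᵗ f(τ)dτ} = F(s)/s with f(t) = 5t^3. F(s) = 30/s^4, so L{∫₀ᵗ 5·τ^3 dτ} = (30/s^4)/s = 30/s^5. (Check: ∫₀ᵗ 5·τ^3 dτ = 5t^4/4.)

Final answer: 30/s^5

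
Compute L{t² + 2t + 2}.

L{t² + 2t + 2} = 2/s³ + 2/s² + 2/s = 2/s³ + 2/s² + 2/s

Final answer: 2/s³ + 2/s² + 2/s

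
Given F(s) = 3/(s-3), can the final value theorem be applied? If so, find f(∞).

sF(s) = 3s/(s-3) has a pole at s = 3 in the right half-plane. Theorem does NOT apply (unstable system; f(t) = 3·e^(3t) grows without bound).

Final answer: Not applicable (unstable)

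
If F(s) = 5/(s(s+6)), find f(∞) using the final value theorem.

f(∞) = lim_{s→0} s·5/(s(s+6)) = lim_{s→0} 5/(s+6) = 5/6 = 5/6

Final answer: 5/6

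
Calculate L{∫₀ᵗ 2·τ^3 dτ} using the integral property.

L{∫₀ᵗ f(τ)dτ} = F(s)/s with f(t) = 2t^3. F(s) = 12/s^4, so L{∫₀ᵗ 2·τ^3 dτ} = (12/s^4)/s = 12/s^5. (Check: ∫₀ᵗ 2·τ^3 dτ = 2t^4/4.)

Final answer: 12/s^5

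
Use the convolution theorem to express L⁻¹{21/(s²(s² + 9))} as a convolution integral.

21/(s²(s² + 9)) = (1/s²)·(21/(s² + 9)) = L{t}·L{7·sin(3t)}. So f(t) = t*(7·sin(3t)) = ∫₀ᵗ 7τ·sin(3(t-τ)) dτ

Final answer: ∫₀ᵗ 7τ·sin(3(t-τ)) dτ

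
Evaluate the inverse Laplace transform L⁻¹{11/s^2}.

L⁻¹{n!/s^(n+1)} = t^n with n=1. So L⁻¹{1/s^2} = t, and L⁻¹{11/s^2} = (11/1)·t = 11·t

Final answer: 11·t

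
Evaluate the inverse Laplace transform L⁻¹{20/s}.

L⁻¹{c/s} = c, so L⁻¹{20/s} = 20

Final answer: 20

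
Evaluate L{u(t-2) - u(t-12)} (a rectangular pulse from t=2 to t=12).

L{u(t-a)} = e^(-as)/s. L{u(t-2) - u(t-12)} = (e^(-2s) - e^(-12s))/s

Final answer: (e^(-2s) - e^(-12s))/s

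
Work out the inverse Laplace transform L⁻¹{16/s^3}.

L⁻¹{n!/s^(n+1)} = t^n with n=2. So L⁻¹{2/s^3} = t^2, and L⁻¹{16/s^3} = (16/2)·t^2 = 8·t^2

Final answer: 8·t^2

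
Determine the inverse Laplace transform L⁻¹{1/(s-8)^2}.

L⁻¹{n!/(s-a)^(n+1)} = t^n·e^(at), so L⁻¹{1/(s-8)^2} = t·e^(8t)

Final answer: t·e^(8t)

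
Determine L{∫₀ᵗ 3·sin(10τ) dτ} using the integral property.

L{∫₀ᵗ f(τ)dτ} = F(s)/s with F(s) = 30/(s² + 100), so the result is (30/(s² + 100))/s = 30/(s(s² + 100))

Final answer: 30/(s(s² + 100))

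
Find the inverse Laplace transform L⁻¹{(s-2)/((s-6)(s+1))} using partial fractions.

Using partial fractions, f(t) = (4e^(6t) + 3e^(-t))/7

Final answer: (4e^(6t) + 3e^(-t))/7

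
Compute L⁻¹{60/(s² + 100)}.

This is the form c·a/(s² + a²) with a = 10, c = 6. L⁻¹ = 6·sin(10t)

Final answer: 6·sin(10t)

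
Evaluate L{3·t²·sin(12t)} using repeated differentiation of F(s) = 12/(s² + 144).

F(s) = 12/(s² + 144). F'(s) = -24s/(s² + 144)². F''(s) = -24(144 - 3s²)/(s² + 144)³ = (72s² - 3456)/(s² + 144)³. So L{t²·sin(12t)} = (-1)² F''(s) = (72s² - 3456)/(s² + 144)³. Then L{3·t²·sin(12t)} = 3·(72s² - 3456)/(s² + 144)³ = (216s² - 10368)/(s² + 144)³

Final answer: (216s² - 10368)/(s² + 144)³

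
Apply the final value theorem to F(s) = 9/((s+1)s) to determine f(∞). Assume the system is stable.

f(∞) = lim_{s→0} sF(s) = lim_{s→0} 9/(s+1) = 9

Final answer: 9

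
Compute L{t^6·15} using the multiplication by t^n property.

L{15} = 15/s. d^1/ds^1[1/s] = -1/s². d^2/ds^2[1/s] = 2/s^3. d^3/ds^3[1/s] = -6/s^4. d^4/ds^4[1/s] = 24/s^5. d^5/ds^5[1/s] = -120/s^6. d^6/ds^6[1/s] = 720/s^7. So L{t^6} = (-1)^{6}·720/s^7 = 720/s^7. Then L{t^6·15} = 15·720/s^7 = 10800/s^7

Final answer: 10800/s^7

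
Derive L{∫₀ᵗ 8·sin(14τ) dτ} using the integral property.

L{∫₀ᵗ f(τ)dτ} = F(s)/s with F(s) = 112/(s² + 196), so the result is (112/(s² + 196))/s = 112/(s(s² + 196))

Final answer: 112/(s(s² + 196))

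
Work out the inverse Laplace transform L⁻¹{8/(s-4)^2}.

L⁻¹{n!/(s-a)^(n+1)} = t^n·e^(at) with n=1, a=4. So L⁻¹{1/(s-4)^2} = t·e^(4t), and L⁻¹{8/(s-4)^2} = (8/1)·t·e^(4t) = 8·t·e^(4t)

Final answer: 8·t·e^(4t)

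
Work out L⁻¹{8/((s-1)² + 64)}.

Form: b/((s-a)² + b²) → e^(at)sin(bt). With a=1, b=8

Final answer: e^t·sin(8t)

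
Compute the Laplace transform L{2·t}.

L{t^n} = n!/s^(n+1), so L{t} = 1/s^2. Then L{2·t} = 2·1/s^2 = 2/s^2

Final answer: 2/s^2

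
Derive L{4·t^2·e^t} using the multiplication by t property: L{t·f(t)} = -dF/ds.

Using L{t^n·e^(at)} = n!/(s-a)^(n+1), L{t^2·e^t} = 2/(s-1)^3, so L{4·t^2·e^t} = 4·2/(s-1)^3 = 8/(s-1)^3

Final answer: 8/(s-1)^3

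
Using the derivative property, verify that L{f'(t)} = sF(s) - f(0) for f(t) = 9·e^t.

f'(t) = 9e^t. Direct: L{f'(t)} = 9/(s-1). Property: s·9/(s-1) - 9 = (9s - 9(s-1))/(s-1) = 9/(s-1). ✓

Final answer: 9/(s-1)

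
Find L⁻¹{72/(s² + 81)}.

This is the form c·a/(s² + a²) with a = 9, c = 8. L⁻¹ = 8·sin(9t)

Final answer: 8·sin(9t)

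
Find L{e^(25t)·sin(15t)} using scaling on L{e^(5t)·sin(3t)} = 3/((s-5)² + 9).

Scaling with a=5: L{e^(25t)·sin(15t)} = (1/5) · 3/((s/5-5)² + 9). Simplifying: 15/((s-25)² + 225)

Final answer: 15/((s-25)² + 225)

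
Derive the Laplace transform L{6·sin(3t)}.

L{sin(ωt)} = ω/(s² + ω²), so L{sin(3t)} = 3/(s² + 9). Then L{6·sin(3t)} = 6·3/(s² + 9) = 18/(s² + 9)

Final answer: 18/(s² + 9)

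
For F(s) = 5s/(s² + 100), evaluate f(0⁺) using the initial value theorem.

f(0⁺) = lim_{s→∞} s·5s/(s² + 100) = lim_{s→∞} 5s²/(s² + 100) = 5

Final answer: 5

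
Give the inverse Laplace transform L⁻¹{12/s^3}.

L⁻¹{n!/s^(n+1)} = t^n with n=2. So L⁻¹{2/s^3} = t^2, and L⁻¹{12/s^3} = (12/2)·t^2 = 6·t^2

Final answer: 6·t^2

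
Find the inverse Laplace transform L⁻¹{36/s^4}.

L⁻¹{n!/s^(n+1)} = t^n with n=3. So L⁻¹{6/s^4} = t^3, and L⁻¹{36/s^4} = (36/6)·t^3 = 6·t^3

Final answer: 6·t^3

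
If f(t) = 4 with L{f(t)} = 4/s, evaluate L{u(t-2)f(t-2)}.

Time shift theorem: L{u(t-a)f(t-a)} = e^(-as)F(s). Here a=2, F(s) = 4/s, so L{u(t-2)f(t-2)} = e^(-2s)·4/s

Final answer: e^(-2s)·4/s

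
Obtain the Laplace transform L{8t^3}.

L{8t^3} = 8 · L{t^3} = 8 · 6/s^4 = 48/s^4

Final answer: 48/s^4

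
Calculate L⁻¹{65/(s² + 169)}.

This is the form c·a/(s² + a²) with a = 13, c = 5. L⁻¹ = 5·sin(13t)

Final answer: 5·sin(13t)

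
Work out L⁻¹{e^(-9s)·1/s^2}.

L⁻¹{1/s^2} = t. By the time shift theorem, L⁻¹{e^(-as)F(s)} = u(t-a)f(t-a) with a=9, so L⁻¹{e^(-9s)·1/s^2} = u(t-9)·(t-9)

Final answer: u(t-9)·(t-9)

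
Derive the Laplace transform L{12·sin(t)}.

L{sin(ωt)} = ω/(s² + ω²), so L{sin(t)} = 1/(s² + 1). Then L{12·sin(t)} = 12·1/(s² + 1) = 12/(s² + 1)

Final answer: 12/(s² + 1)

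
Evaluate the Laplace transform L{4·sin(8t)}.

L{sin(ωt)} = ω/(s² + ω²), so L{sin(8t)} = 8/(s² + 64). Then L{4·sin(8t)} = 4·8/(s² + 64) = 32/(s² + 64)

Final answer: 32/(s² + 64)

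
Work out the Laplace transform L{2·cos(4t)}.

L{cos(ωt)} = s/(s² + ω²), so L{cos(4t)} = s/(s² + 16). Then L{2·cos(4t)} = 2·s/(s² + 16) = 2s/(s² + 16)

Final answer: 2s/(s² + 16)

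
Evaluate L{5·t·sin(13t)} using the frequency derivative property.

L{sin(13t)} = 13/(s² + 169). By L{t·f(t)} = -F'(s): -d/ds[13/(s² + 169)] = -(13)·(-2s)/(s² + 169)² = 26s/(s² + 169)². Then L{5·t·sin(13t)} = 5·26s/(s² + 169)² = 130s/(s² + 169)²

Final answer: 130s/(s² + 169)²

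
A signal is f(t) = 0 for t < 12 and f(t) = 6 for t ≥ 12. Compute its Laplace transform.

f(t) = 6·u(t-12). L{u(t-12)} = e^(-12s)/s, so L{f(t)} = 6·e^(-12s)/s

Final answer: 6·e^(-12s)/s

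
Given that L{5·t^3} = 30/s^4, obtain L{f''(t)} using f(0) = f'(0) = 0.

L{f''(t)} = s²F(s) - sf(0) - f'(0) = s²·30/s^4 - 0 - 0 = 30/s^2

Final answer: 30/s^2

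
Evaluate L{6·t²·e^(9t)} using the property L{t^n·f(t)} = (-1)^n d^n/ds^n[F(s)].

L{e^(9t)} = 1/(s-9). d/ds[1/(s-9)] = -1/(s-9)². d²/ds²[1/(s-9)] = 2/(s-9)³. So L{t²·e^(9t)} = (-1)² · 2/(s-9)³ = 2/(s-9)³. Then L{6·t²·e^(9t)} = 6·2/(s-9)³ = 12/(s-9)³

Final answer: 12/(s-9)³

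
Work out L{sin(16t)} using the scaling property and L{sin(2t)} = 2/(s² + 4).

Using L{f(at)} = (1/a)F(s/a) with a=8: L{sin(16t)} = (1/8) · 2/((s/8)² + 4) = (1/8) · 2·64/(s² + 256) = 16/(s² + 256)

Final answer: 16/(s² + 256)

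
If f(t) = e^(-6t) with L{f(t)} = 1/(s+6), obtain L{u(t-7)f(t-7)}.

Time shift theorem: L{u(t-a)f(t-a)} = e^(-as)F(s). Here a=7, F(s) = 1/(s+6), so L{u(t-7)f(t-7)} = e^(-7s)·1/(s+6)

Final answer: e^(-7s)·1/(s+6)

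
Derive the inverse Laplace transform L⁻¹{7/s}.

L⁻¹{c/s} = c, so L⁻¹{7/s} = 7

Final answer: 7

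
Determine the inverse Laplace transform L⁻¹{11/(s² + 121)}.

L⁻¹{11/(s² + 121)} = sin(11t)

Final answer: sin(11t)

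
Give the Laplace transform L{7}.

L{7} = 7 · L{1} = 7/s

Final answer: 7/s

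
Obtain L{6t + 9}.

L{6t + 9} = 6·L{t} + 9·L{1} = 6/s² + 9/s

Final answer: 6/s² + 9/s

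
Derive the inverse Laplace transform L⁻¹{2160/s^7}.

L⁻¹{n!/s^(n+1)} = t^n with n=6. So L⁻¹{720/s^7} = t^6, and L⁻¹{2160/s^7} = (2160/720)·t^6 = 3·t^6

Final answer: 3·t^6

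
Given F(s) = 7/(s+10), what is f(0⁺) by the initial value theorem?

f(0⁺) = lim_{s→∞} s·7/(s+10) = lim_{s→∞} 7s/(s+10) = 7

Final answer: 7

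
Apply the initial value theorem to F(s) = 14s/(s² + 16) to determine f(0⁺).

f(0⁺) = lim_{s→∞} s·14s/(s² + 16) = lim_{s→∞} 14s²/(s² + 16) = 14

Final answer: 14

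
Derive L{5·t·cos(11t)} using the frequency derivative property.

L{cos(11t)} = s/(s² + 121). Derivative: d/ds[s/(s² + 121)] = [(s² + 121) - s·2s]/(s² + 121)² = (121 - s²)/(s² + 121)². So L{t·cos(11t)} = -F'(s) = (s² - 121)/(s² + 121)². Then L{5·t·cos(11t)} = 5·(s² - 121)/(s² + 121)²

Final answer: 5·(s² - 121)/(s² + 121)²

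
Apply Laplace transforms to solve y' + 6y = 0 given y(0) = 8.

L{y'} + 6L{y} = 0. sY - 8 + 6Y = 0. Y(s+6) = 8. Y = 8/(s+6)

Final answer: y(t) = 8e^(-6t)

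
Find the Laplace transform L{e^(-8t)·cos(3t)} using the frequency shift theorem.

Frequency shift: L{e^(at)f(t)} = F(s-a). L{e^(-8t)·cos(3t)} = (s+8)/((s+8)² + 9)

Final answer: (s+8)/((s+8)² + 9)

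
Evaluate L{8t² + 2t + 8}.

L{8t² + 2t + 8} = 8·2/s³ + 2/s² + 8/s = 16/s³ + 2/s² + 8/s

Final answer: 16/s³ + 2/s² + 8/s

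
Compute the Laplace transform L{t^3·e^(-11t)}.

L{t^n·e^(at)} = n!/(s-a)^(n+1), so L{t^3·e^(-11t)} = 6/(s+11)^4

Final answer: 6/(s+11)^4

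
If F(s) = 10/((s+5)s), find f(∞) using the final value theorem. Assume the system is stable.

f(∞) = lim_{s→0} sF(s) = lim_{s→0} 10/(s+5) = 2

Final answer: 2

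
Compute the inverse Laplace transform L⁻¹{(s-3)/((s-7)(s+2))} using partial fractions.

Using partial fractions, f(t) = (4e^(7t) + 5e^(-2t))/9

Final answer: (4e^(7t) + 5e^(-2t))/9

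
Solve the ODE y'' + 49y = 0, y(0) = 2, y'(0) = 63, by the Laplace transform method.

L{y''} + 49L{y} = 0. s²Y - 2s - 63 + 49Y = 0. Y(s² + 49) = 2s + 63. Y = (2s + 63)/(s² + 49). Inverting: y(t) = 2cos(7t) + 9sin(7t)

Final answer: y(t) = 2cos(7t) + 9sin(7t)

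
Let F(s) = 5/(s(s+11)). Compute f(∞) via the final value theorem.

f(∞) = lim_{s→0} s·5/(s(s+11)) = lim_{s→0} 5/(s+11) = 5/11 = 5/11

Final answer: 5/11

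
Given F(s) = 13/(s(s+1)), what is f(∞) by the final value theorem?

f(∞) = lim_{s→0} s·13/(s(s+1)) = lim_{s→0} 13/(s+1) = 13/1 = 13

Final answer: 13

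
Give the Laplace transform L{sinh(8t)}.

L{sinh(ωt)} = ω/(s² - ω²), so L{sinh(8t)} = 8/(s² - 64)

Final answer: 8/(s² - 64)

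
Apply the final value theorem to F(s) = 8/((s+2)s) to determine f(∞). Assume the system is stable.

f(∞) = lim_{s→0} sF(s) = lim_{s→0} 8/(s+2) = 4

Final answer: 4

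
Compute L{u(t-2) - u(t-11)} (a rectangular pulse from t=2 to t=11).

L{u(t-a)} = e^(-as)/s. L{u(t-2) - u(t-11)} = (e^(-2s) - e^(-11s))/s

Final answer: (e^(-2s) - e^(-11s))/s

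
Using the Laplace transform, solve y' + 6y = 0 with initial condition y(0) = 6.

L{y'} + 6L{y} = 0. sY - 6 + 6Y = 0. Y(s+6) = 6. Y = 6/(s+6)

Final answer: y(t) = 6e^(-6t)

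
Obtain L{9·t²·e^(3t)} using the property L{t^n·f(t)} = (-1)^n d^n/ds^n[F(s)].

L{e^(3t)} = 1/(s-3). d/ds[1/(s-3)] = -1/(s-3)². d²/ds²[1/(s-3)] = 2/(s-3)³. So L{t²·e^(3t)} = (-1)² · 2/(s-3)³ = 2/(s-3)³. Then L{9·t²·e^(3t)} = 9·2/(s-3)³ = 18/(s-3)³

Final answer: 18/(s-3)³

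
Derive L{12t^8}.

L{t^n} = n!/s^(n+1). So L{12t^8} = 12·8!/s^9 = 483840/s^9

Final answer: 483840/s^9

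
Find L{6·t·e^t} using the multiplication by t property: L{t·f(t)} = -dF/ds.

Using L{t^n·e^(at)} = n!/(s-a)^(n+1), L{t·e^t} = 1/(s-1)^2, so L{6·t·e^t} = 6·1/(s-1)^2 = 6/(s-1)^2

Final answer: 6/(s-1)^2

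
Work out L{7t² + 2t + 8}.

L{7t² + 2t + 8} = 7·2/s³ + 2/s² + 8/s = 14/s³ + 2/s² + 8/s

Final answer: 14/s³ + 2/s² + 8/s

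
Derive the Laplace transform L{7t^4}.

L{7t^4} = 7 · L{t^4} = 7 · 24/s^5 = 168/s^5

Final answer: 168/s^5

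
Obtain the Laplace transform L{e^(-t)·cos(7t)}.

L{e^(at)·cos(ωt)} = (s-a)/((s-a)² + ω²), so L{e^(-t)·cos(7t)} = (s+1)/((s+1)² + 49)

Final answer: (s+1)/((s+1)² + 49)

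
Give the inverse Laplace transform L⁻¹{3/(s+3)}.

L⁻¹{1/(s-a)} = e^(at), so L⁻¹{1/(s+3)} = e^(-3t), and L⁻¹{3/(s+3)} = 3·e^(-3t)

Final answer: 3·e^(-3t)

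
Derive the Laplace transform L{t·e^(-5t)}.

L{t^n·e^(at)} = n!/(s-a)^(n+1), so L{t·e^(-5t)} = 1/(s+5)^2

Final answer: 1/(s+5)^2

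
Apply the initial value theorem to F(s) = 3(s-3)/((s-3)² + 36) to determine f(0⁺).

f(0⁺) = lim_{s→∞} sF(s) = lim_{s→∞} 3s(s-3)/((s-3)² + 36) = 3

Final answer: 3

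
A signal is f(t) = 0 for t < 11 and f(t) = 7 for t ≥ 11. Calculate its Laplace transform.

f(t) = 7·u(t-11). L{u(t-11)} = e^(-11s)/s, so L{f(t)} = 7·e^(-11s)/s

Final answer: 7·e^(-11s)/s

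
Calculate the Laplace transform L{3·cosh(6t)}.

L{cosh(ωt)} = s/(s² - ω²), so L{cosh(6t)} = s/(s² - 36). Then L{3·cosh(6t)} = 3·s/(s² - 36) = 3s/(s² - 36)

Final answer: 3s/(s² - 36)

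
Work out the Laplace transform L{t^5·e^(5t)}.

L{t^n·e^(at)} = n!/(s-a)^(n+1), so L{t^5·e^(5t)} = 120/(s-5)^6

Final answer: 120/(s-5)^6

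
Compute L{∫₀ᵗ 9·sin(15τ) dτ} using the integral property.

L{∫₀ᵗ f(τ)dτ} = F(s)/s with F(s) = 135/(s² + 225), so the result is (135/(s² + 225))/s = 135/(s(s² + 225))

Final answer: 135/(s(s² + 225))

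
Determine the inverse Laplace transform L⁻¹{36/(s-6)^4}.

L⁻¹{n!/(s-a)^(n+1)} = t^n·e^(at) with n=3, a=6. So L⁻¹{6/(s-6)^4} = t^3·e^(6t), and L⁻¹{36/(s-6)^4} = (36/6)·t^3·e^(6t) = 6·t^3·e^(6t)

Final answer: 6·t^3·e^(6t)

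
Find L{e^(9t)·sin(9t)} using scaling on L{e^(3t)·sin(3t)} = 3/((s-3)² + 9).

Scaling with a=3: L{e^(9t)·sin(9t)} = (1/3) · 3/((s/3-3)² + 9). Simplifying: 9/((s-9)² + 81)

Final answer: 9/((s-9)² + 81)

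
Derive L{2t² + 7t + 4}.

L{2t² + 7t + 4} = 2·2/s³ + 7/s² + 4/s = 4/s³ + 7/s² + 4/s

Final answer: 4/s³ + 7/s² + 4/s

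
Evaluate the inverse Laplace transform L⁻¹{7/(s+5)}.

L⁻¹{1/(s-a)} = e^(at), so L⁻¹{1/(s+5)} = e^(-5t), and L⁻¹{7/(s+5)} = 7·e^(-5t)

Final answer: 7·e^(-5t)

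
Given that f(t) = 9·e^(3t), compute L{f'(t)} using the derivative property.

f(0) = 9, F(s) = 9/(s-3). L{f'(t)} = s·F(s) - f(0) = 9s/(s-3) - 9 = (9s - 9(s-3))/(s-3) = 27/(s-3)

Final answer: 27/(s-3)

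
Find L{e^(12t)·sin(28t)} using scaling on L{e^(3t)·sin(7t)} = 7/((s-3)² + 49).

Scaling with a=4: L{e^(12t)·sin(28t)} = (1/4) · 7/((s/4-3)² + 49). Simplifying: 28/((s-12)² + 784)

Final answer: 28/((s-12)² + 784)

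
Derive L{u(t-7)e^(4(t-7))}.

u(t-a)f(t-a) with f(t)=e^(4t). L{e^(4t)} = 1/(s-4). By time shift: e^(-7s)/(s-4)

Final answer: e^(-7s)/(s-4)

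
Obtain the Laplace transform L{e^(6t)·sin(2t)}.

L{e^(at)·sin(ωt)} = ω/((s-a)² + ω²), so L{e^(6t)·sin(2t)} = 2/((s-6)² + 4)

Final answer: 2/((s-6)² + 4)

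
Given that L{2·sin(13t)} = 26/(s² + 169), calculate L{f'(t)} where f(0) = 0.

L{f'(t)} = s·F(s) - f(0) = s·26/(s² + 169) - 0 = 26s/(s² + 169)

Final answer: 26s/(s² + 169)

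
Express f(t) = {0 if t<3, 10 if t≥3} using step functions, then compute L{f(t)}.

f(t) = 10·u(t-3). L{u(t-3)} = e^(-3s)/s, so L{f(t)} = 10·e^(-3s)/s

Final answer: 10·e^(-3s)/s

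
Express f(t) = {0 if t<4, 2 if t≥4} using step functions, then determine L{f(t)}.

f(t) = 2·u(t-4). L{u(t-4)} = e^(-4s)/s, so L{f(t)} = 2·e^(-4s)/s

Final answer: 2·e^(-4s)/s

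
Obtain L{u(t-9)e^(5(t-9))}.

u(t-a)f(t-a) with f(t)=e^(5t). L{e^(5t)} = 1/(s-5). By time shift: e^(-9s)/(s-5)

Final answer: e^(-9s)/(s-5)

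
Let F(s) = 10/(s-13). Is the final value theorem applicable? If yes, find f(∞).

sF(s) = 10s/(s-13) has a pole at s = 13 in the right half-plane. Theorem does NOT apply (unstable system; f(t) = 10·e^(13t) grows without bound).

Final answer: Not applicable (unstable)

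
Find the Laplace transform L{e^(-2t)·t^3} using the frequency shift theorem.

L{e^(at)·t^n} = n!/(s-a)^(n+1), so L{e^(-2t)·t^3} = 6/(s+2)^4

Final answer: 6/(s+2)^4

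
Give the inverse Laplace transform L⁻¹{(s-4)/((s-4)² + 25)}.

Using frequency shift, L⁻¹{(s-4)/((s-4)² + 25)} = e^(4t)·cos(5t)

Final answer: e^(4t)·cos(5t)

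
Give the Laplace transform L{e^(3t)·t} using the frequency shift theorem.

L{e^(at)·t^n} = n!/(s-a)^(n+1), so L{e^(3t)·t} = 1/(s-3)^2

Final answer: 1/(s-3)^2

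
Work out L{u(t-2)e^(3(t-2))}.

u(t-a)f(t-a) with f(t)=e^(3t). L{e^(3t)} = 1/(s-3). By time shift: e^(-2s)/(s-3)

Final answer: e^(-2s)/(s-3)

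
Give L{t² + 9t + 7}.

L{t² + 9t + 7} = 2/s³ + 9/s² + 7/s = 2/s³ + 9/s² + 7/s

Final answer: 2/s³ + 9/s² + 7/s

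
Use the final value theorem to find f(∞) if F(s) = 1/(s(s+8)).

f(∞) = lim_{s→0} s·1/(s(s+8)) = lim_{s→0} 1/(s+8) = 1/8 = 1/8

Final answer: 1/8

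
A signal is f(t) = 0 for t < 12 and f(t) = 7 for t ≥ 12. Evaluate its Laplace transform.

f(t) = 7·u(t-12). L{u(t-12)} = e^(-12s)/s, so L{f(t)} = 7·e^(-12s)/s

Final answer: 7·e^(-12s)/s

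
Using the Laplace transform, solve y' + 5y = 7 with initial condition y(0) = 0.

sY + 5Y = 7/s. Y = 7/(s(s+5)). Partial fractions: Y = 7/5/s - 7/5/(s+5)

Final answer: y(t) = 7/5(1 - e^(-5t))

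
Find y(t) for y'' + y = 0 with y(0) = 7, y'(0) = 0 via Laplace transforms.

L{y''} + 1L{y} = 0. s²Y - 7s - 0 + Y = 0. Y(s² + 1) = 7s. Y = (7s)/(s² + 1). Inverting: y(t) = 7cos(t)

Final answer: y(t) = 7cos(t)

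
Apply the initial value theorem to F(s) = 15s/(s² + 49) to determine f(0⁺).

f(0⁺) = lim_{s→∞} s·15s/(s² + 49) = lim_{s→∞} 15s²/(s² + 49) = 15

Final answer: 15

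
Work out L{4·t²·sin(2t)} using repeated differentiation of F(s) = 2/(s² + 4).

F(s) = 2/(s² + 4). F'(s) = -4s/(s² + 4)². F''(s) = -4(4 - 3s²)/(s² + 4)³ = (12s² - 16)/(s² + 4)³. So L{t²·sin(2t)} = (-1)² F''(s) = (12s² - 16)/(s² + 4)³. Then L{4·t²·sin(2t)} = 4·(12s² - 16)/(s² + 4)³ = (48s² - 64)/(s² + 4)³

Final answer: (48s² - 64)/(s² + 4)³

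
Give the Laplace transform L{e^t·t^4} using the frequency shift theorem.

L{e^(at)·t^n} = n!/(s-a)^(n+1), so L{e^t·t^4} = 24/(s-1)^5

Final answer: 24/(s-1)^5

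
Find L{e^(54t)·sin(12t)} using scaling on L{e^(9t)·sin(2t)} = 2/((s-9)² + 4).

Scaling with a=6: L{e^(54t)·sin(12t)} = (1/6) · 2/((s/6-9)² + 4). Simplifying: 12/((s-54)² + 144)

Final answer: 12/((s-54)² + 144)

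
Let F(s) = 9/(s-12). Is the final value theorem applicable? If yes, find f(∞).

sF(s) = 9s/(s-12) has a pole at s = 12 in the right half-plane. Theorem does NOT apply (unstable system; f(t) = 9·e^(12t) grows without bound).

Final answer: Not applicable (unstable)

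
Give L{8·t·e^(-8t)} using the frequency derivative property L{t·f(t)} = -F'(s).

L{e^(-8t)} = 1/(s+8). By frequency derivative: L{t·e^(-8t)} = -d/ds[1/(s+8)] = -(-1)/(s+8)² = 1/(s+8)². Then L{8·t·e^(-8t)} = 8·1/(s+8)² = 8/(s+8)²

Final answer: 8/(s+8)²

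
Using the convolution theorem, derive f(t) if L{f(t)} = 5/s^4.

5/s^4 = (5/s)·(1/s^3) = L{5}·L{t^2/2}. By convolution, f(t) = 5*t^2/2 = ∫₀ᵗ 5·τ^2/2 dτ = 5·t^3/6

Final answer: 5·t^3/6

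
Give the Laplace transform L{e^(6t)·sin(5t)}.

L{e^(at)·sin(ωt)} = ω/((s-a)² + ω²), so L{e^(6t)·sin(5t)} = 5/((s-6)² + 25)

Final answer: 5/((s-6)² + 25)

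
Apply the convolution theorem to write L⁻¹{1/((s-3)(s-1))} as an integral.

1/((s-3)(s-1)) = (1/(s-3))·(1/(s-1)) = L{e^(3t)}·L{e^t}. So f(t) = e^(3t)*e^t = ∫₀ᵗ e^(3τ)·e^(t-τ) dτ

Final answer: ∫₀ᵗ e^(3τ)·e^(t-τ) dτ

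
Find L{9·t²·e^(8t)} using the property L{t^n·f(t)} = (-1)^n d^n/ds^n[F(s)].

L{e^(8t)} = 1/(s-8). d/ds[1/(s-8)] = -1/(s-8)². d²/ds²[1/(s-8)] = 2/(s-8)³. So L{t²·e^(8t)} = (-1)² · 2/(s-8)³ = 2/(s-8)³. Then L{9·t²·e^(8t)} = 9·2/(s-8)³ = 18/(s-8)³

Final answer: 18/(s-8)³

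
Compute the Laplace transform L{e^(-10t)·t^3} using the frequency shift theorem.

L{e^(at)·t^n} = n!/(s-a)^(n+1), so L{e^(-10t)·t^3} = 6/(s+10)^4

Final answer: 6/(s+10)^4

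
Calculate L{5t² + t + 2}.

L{5t² + t + 2} = 5·2/s³ + 1/s² + 2/s = 10/s³ + 1/s² + 2/s

Final answer: 10/s³ + 1/s² + 2/s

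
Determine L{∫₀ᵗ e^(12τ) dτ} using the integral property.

L{∫₀ᵗ f(τ)dτ} = F(s)/s with F(s) = 1/(s-12), so L{∫₀ᵗ e^(12τ) dτ} = 1/(s(s-12))

Final answer: 1/(s(s-12))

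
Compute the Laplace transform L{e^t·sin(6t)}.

L{e^(at)·sin(ωt)} = ω/((s-a)² + ω²), so L{e^t·sin(6t)} = 6/((s-1)² + 36)

Final answer: 6/((s-1)² + 36)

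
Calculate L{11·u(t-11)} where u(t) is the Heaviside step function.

L{u(t-a)} = e^(-as)/s. Here a=11, so L{u(t-11)} = e^(-11s)/s, and L{11·u(t-11)} = 11·e^(-11s)/s

Final answer: 11·e^(-11s)/s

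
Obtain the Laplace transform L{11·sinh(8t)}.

L{sinh(ωt)} = ω/(s² - ω²), so L{sinh(8t)} = 8/(s² - 64). Then L{11·sinh(8t)} = 11·8/(s² - 64) = 88/(s² - 64)

Final answer: 88/(s² - 64)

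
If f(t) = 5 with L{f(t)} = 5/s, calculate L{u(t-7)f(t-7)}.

Time shift theorem: L{u(t-a)f(t-a)} = e^(-as)F(s). Here a=7, F(s) = 5/s, so L{u(t-7)f(t-7)} = e^(-7s)·5/s

Final answer: e^(-7s)·5/s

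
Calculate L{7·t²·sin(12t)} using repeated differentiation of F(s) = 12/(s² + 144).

F(s) = 12/(s² + 144). F'(s) = -24s/(s² + 144)². F''(s) = -24(144 - 3s²)/(s² + 144)³ = (72s² - 3456)/(s² + 144)³. So L{t²·sin(12t)} = (-1)² F''(s) = (72s² - 3456)/(s² + 144)³. Then L{7·t²·sin(12t)} = 7·(72s² - 3456)/(s² + 144)³ = (504s² - 24192)/(s² + 144)³

Final answer: (504s² - 24192)/(s² + 144)³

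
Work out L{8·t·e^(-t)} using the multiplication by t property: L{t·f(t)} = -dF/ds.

Using L{t^n·e^(at)} = n!/(s-a)^(n+1), L{t·e^(-t)} = 1/(s+1)^2, so L{8·t·e^(-t)} = 8·1/(s+1)^2 = 8/(s+1)^2

Final answer: 8/(s+1)^2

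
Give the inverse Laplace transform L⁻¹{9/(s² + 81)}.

L⁻¹{9/(s² + 81)} = sin(9t)

Final answer: sin(9t)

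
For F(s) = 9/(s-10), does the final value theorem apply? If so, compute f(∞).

sF(s) = 9s/(s-10) has a pole at s = 10 in the right half-plane. Theorem does NOT apply (unstable system; f(t) = 9·e^(10t) grows without bound).

Final answer: Not applicable (unstable)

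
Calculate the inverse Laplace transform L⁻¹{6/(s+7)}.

L⁻¹{1/(s-a)} = e^(at), so L⁻¹{1/(s+7)} = e^(-7t), and L⁻¹{6/(s+7)} = 6·e^(-7t)

Final answer: 6·e^(-7t)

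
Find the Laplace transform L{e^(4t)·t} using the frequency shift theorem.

L{e^(at)·t^n} = n!/(s-a)^(n+1), so L{e^(4t)·t} = 1/(s-4)^2

Final answer: 1/(s-4)^2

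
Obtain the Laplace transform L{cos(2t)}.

L{cos(ωt)} = s/(s² + ω²), so L{cos(2t)} = s/(s² + 4)

Final answer: s/(s² + 4)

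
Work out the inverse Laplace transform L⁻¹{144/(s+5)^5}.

L⁻¹{n!/(s-a)^(n+1)} = t^n·e^(at) with n=4, a=-5. So L⁻¹{24/(s+5)^5} = t^4·e^(-5t), and L⁻¹{144/(s+5)^5} = (144/24)·t^4·e^(-5t) = 6·t^4·e^(-5t)

Final answer: 6·t^4·e^(-5t)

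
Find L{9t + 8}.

L{9t + 8} = 9·L{t} + 8·L{1} = 9/s² + 8/s

Final answer: 9/s² + 8/s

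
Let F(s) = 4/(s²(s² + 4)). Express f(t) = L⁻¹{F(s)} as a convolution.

4/(s²(s² + 4)) = (1/s²)·(4/(s² + 4)) = L{t}·L{2·sin(2t)}. So f(t) = t*(2·sin(2t)) = ∫₀ᵗ 2τ·sin(2(t-τ)) dτ

Final answer: ∫₀ᵗ 2τ·sin(2(t-τ)) dτ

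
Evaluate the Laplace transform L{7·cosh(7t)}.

L{cosh(ωt)} = s/(s² - ω²), so L{cosh(7t)} = s/(s² - 49). Then L{7·cosh(7t)} = 7·s/(s² - 49) = 7s/(s² - 49)

Final answer: 7s/(s² - 49)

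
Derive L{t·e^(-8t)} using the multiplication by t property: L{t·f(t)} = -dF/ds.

Using L{t^n·e^(at)} = n!/(s-a)^(n+1), L{t·e^(-8t)} = 1/(s+8)^2

Final answer: 1/(s+8)^2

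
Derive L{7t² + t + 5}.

L{7t² + t + 5} = 7·2/s³ + 1/s² + 5/s = 14/s³ + 1/s² + 5/s

Final answer: 14/s³ + 1/s² + 5/s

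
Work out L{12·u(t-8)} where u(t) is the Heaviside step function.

L{u(t-a)} = e^(-as)/s. Here a=8, so L{u(t-8)} = e^(-8s)/s, and L{12·u(t-8)} = 12·e^(-8s)/s

Final answer: 12·e^(-8s)/s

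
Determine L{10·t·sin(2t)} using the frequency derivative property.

L{sin(2t)} = 2/(s² + 4). By L{t·f(t)} = -F'(s): -d/ds[2/(s² + 4)] = -(2)·(-2s)/(s² + 4)² = 4s/(s² + 4)². Then L{10·t·sin(2t)} = 10·4s/(s² + 4)² = 40s/(s² + 4)²

Final answer: 40s/(s² + 4)²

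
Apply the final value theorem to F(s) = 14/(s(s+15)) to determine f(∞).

f(∞) = lim_{s→0} s·14/(s(s+15)) = lim_{s→0} 14/(s+15) = 14/15 = 14/15

Final answer: 14/15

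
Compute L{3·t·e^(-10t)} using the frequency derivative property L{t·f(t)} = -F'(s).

L{e^(-10t)} = 1/(s+10). By frequency derivative: L{t·e^(-10t)} = -d/ds[1/(s+10)] = -(-1)/(s+10)² = 1/(s+10)². Then L{3·t·e^(-10t)} = 3·1/(s+10)² = 3/(s+10)²

Final answer: 3/(s+10)²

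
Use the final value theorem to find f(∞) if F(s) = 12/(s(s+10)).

f(∞) = lim_{s→0} s·12/(s(s+10)) = lim_{s→0} 12/(s+10) = 12/10 = 6/5

Final answer: 6/5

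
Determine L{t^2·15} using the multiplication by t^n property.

L{15} = 15/s. d^1/ds^1[1/s] = -1/s². d^2/ds^2[1/s] = 2/s^3. So L{t^2} = (-1)^{2}·2/s^3 = 2/s^3. Then L{t^2·15} = 15·2/s^3 = 30/s^3

Final answer: 30/s^3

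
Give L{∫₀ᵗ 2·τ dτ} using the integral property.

L{∫₀ᵗ f(τ)dτ} = F(s)/s with f(t) = 2t. F(s) = 2/s^2, so L{∫₀ᵗ 2·τ dτ} = (2/s^2)/s = 2/s^3. (Check: ∫₀ᵗ 2·τ dτ = 2t^2/2.)

Final answer: 2/s^3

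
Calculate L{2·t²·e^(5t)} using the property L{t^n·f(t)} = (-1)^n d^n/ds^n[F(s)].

L{e^(5t)} = 1/(s-5). d/ds[1/(s-5)] = -1/(s-5)². d²/ds²[1/(s-5)] = 2/(s-5)³. So L{t²·e^(5t)} = (-1)² · 2/(s-5)³ = 2/(s-5)³. Then L{2·t²·e^(5t)} = 2·2/(s-5)³ = 4/(s-5)³

Final answer: 4/(s-5)³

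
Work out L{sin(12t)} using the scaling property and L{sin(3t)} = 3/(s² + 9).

Using L{f(at)} = (1/a)F(s/a) with a=4: L{sin(12t)} = (1/4) · 3/((s/4)² + 9) = (1/4) · 3·16/(s² + 144) = 12/(s² + 144)

Final answer: 12/(s² + 144)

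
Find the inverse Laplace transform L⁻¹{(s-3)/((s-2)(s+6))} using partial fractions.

Using partial fractions, f(t) = (-e^(2t) + 9e^(-6t))/8

Final answer: (-e^(2t) + 9e^(-6t))/8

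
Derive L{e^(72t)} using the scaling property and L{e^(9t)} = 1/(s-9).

Using L{f(at)} = (1/a)F(s/a) with a=8 and f(t) = e^(9t): L{e^(72t)} = (1/8) · 1/((s/8)-9) = (1/8) · 8/(s-72) = 1/(s-72)

Final answer: 1/(s-72)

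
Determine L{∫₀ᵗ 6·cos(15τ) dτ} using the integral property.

L{∫₀ᵗ f(τ)dτ} = F(s)/s with F(s) = 6s/(s² + 225), so the result is (6s/(s² + 225))/s = 6/(s² + 225)

Final answer: 6/(s² + 225)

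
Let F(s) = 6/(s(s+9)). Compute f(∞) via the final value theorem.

f(∞) = lim_{s→0} s·6/(s(s+9)) = lim_{s→0} 6/(s+9) = 6/9 = 2/3

Final answer: 2/3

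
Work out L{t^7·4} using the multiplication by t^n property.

L{4} = 4/s. d^1/ds^1[1/s] = -1/s². d^2/ds^2[1/s] = 2/s^3. d^3/ds^3[1/s] = -6/s^4. d^4/ds^4[1/s] = 24/s^5. d^5/ds^5[1/s] = -120/s^6. d^6/ds^6[1/s] = 720/s^7. d^7/ds^7[1/s] = -5040/s^8. So L{t^7} = (-1)^{7}·-5040/s^8 = 5040/s^8. Then L{t^7·4} = 4·5040/s^8 = 20160/s^8

Final answer: 20160/s^8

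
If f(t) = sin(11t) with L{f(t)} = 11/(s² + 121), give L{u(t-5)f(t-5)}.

Time shift theorem: L{u(t-a)f(t-a)} = e^(-as)F(s). Here a=5, F(s) = 11/(s² + 121), so L{u(t-5)f(t-5)} = e^(-5s)·11/(s² + 121)

Final answer: e^(-5s)·11/(s² + 121)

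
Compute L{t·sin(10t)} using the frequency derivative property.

L{sin(10t)} = 10/(s² + 100). By L{t·f(t)} = -F'(s): -d/ds[10/(s² + 100)] = -(10)·(-2s)/(s² + 100)² = 20s/(s² + 100)²

Final answer: 20s/(s² + 100)²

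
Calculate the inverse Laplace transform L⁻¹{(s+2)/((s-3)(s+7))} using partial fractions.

Using partial fractions, f(t) = (5e^(3t) + 5e^(-7t))/10

Final answer: (5e^(3t) + 5e^(-7t))/10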